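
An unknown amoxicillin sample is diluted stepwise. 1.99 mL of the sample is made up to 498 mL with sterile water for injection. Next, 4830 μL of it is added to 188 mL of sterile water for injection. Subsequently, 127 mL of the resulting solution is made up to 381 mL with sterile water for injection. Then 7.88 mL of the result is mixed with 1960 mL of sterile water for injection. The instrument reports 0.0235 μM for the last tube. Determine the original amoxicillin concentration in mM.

176 mM

Overall dilution factor = 250.3 × 39.92 × 3 × 249.7 = 7.49 × 10⁶.
Original = 0.0235 μM × 7.49 × 10⁶ = 1.76 × 10⁵ μM = 176 mM.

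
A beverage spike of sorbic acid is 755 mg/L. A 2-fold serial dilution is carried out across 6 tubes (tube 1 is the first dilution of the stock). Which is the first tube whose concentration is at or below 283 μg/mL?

Tube n has concentration 755 mg/L / 2ⁿ.
Need 2ⁿ ≥ 755 mg/L / 283 μg/mL = 2.67, so n ≥ 1.42.
First such tube: n = 2.

tube 2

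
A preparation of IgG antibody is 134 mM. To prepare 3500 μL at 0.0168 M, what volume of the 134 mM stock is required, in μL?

439 μL

0.0168 M = 16.8 mM.
V₁ = C₂V₂/C₁ = 16.8 × 3500 / 134 = 439 μL.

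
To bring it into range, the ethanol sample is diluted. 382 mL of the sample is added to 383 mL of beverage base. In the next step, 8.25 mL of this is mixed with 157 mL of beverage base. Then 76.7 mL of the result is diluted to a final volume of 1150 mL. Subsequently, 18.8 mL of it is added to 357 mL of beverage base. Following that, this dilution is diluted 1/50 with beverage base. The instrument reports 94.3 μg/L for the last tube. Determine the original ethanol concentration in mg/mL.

56.7 mg/mL

Overall dilution factor = 2.003 × 20.03 × 14.99 × 19.99 × 50 = 6.01 × 10⁵.
Original = 94.3 μg/L × 6.01 × 10⁵ = 5.67 × 10⁷ μg/L = 56.7 mg/mL.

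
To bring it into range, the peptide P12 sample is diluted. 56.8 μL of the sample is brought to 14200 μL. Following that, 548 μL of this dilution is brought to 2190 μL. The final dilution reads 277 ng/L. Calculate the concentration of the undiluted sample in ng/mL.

277 ng/mL

Overall dilution factor = 250 × 3.996 = 999.
Original = 277 ng/L × 999 = 2.77 × 10⁵ ng/L = 277 ng/mL.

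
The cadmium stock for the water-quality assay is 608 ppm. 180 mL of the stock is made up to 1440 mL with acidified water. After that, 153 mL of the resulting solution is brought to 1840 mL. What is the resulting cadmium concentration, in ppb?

Overall dilution factor = 8 × 12.03 = 96.2.
608 ppm / 96.2 = 6.32 ppm = 6320 ppb.

6320 ppb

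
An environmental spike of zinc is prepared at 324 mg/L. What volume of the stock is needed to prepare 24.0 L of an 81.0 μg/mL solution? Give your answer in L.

6.00 L

81.0 μg/mL = 81.0 mg/L.
V₁ = C₂V₂/C₁ = 81.0 × 24.0 / 324 = 6.00 L.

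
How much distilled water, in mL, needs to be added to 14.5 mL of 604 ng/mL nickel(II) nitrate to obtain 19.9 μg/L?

426 mL

19.9 μg/L = 19.9 ng/mL.
V₂ = C₁V₁/C₂ = 604 × 14.5 / 19.9 = 440 mL.
Diluent to add = V₂ − V₁ = 440 − 14.5 = 426 mL.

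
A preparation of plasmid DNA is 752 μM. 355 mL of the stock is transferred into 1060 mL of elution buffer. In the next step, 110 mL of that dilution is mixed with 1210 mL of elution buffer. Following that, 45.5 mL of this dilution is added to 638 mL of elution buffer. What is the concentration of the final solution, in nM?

Overall dilution factor = 3.986 × 12 × 15.02 = 719.
752 μM / 719 = 1.05 μM = 1050 nM.

1050 nM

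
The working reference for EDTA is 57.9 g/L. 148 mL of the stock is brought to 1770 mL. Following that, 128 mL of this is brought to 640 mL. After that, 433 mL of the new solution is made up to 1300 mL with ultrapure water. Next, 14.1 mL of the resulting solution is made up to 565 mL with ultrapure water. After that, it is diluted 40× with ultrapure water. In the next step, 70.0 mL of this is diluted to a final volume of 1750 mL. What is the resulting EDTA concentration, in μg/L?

Overall dilution factor = 11.96 × 5 × 3.002 × 40.07 × 40 × 25 = 7.19 × 10⁶.
57.9 g/L / 7.19 × 10⁶ = 8.05 × 10⁻⁶ g/L = 8.05 μg/L.

8.05 μg/L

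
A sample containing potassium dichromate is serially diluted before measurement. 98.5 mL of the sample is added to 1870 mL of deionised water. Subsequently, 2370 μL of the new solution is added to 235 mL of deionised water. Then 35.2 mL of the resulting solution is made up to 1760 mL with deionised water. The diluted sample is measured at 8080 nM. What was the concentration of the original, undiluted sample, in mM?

Overall dilution factor = 19.98 × 100.2 × 50 = 1.00 × 10⁵.
Original = 8080 nM × 1.00 × 10⁵ = 8.09 × 10⁸ nM = 809 mM.

809 mM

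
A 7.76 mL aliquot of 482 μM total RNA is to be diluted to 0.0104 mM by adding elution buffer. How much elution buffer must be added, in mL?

352 mL

0.0104 mM = 10.4 μM.
V₂ = C₁V₁/C₂ = 482 × 7.76 / 10.4 = 360 mL.
Diluent to add = V₂ − V₁ = 360 − 7.76 = 352 mL.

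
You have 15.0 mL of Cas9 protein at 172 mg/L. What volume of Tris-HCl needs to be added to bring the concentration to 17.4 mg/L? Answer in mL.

133 mL

V₂ = C₁V₁/C₂ = 172 × 15.0 / 17.4 = 148 mL.
Diluent to add = V₂ − V₁ = 148 − 15.0 = 133 mL.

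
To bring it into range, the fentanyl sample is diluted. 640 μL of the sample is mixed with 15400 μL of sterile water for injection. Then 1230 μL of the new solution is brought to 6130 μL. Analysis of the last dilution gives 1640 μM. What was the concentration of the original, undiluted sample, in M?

0.205 M

Overall dilution factor = 25.06 × 4.984 = 125.
Original = 1640 μM × 125 = 2.05 × 10⁵ μM = 0.205 M.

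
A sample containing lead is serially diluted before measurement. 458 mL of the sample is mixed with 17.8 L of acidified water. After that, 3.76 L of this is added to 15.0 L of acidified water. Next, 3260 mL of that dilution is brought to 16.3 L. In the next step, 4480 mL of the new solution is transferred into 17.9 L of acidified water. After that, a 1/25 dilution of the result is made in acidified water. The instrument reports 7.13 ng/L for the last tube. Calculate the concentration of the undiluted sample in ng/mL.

886 ng/mL

Overall dilution factor = 39.86 × 4.989 × 5 × 4.996 × 25 = 1.24 × 10⁵.
Original = 7.13 ng/L × 1.24 × 10⁵ = 8.86 × 10⁵ ng/L = 886 ng/mL.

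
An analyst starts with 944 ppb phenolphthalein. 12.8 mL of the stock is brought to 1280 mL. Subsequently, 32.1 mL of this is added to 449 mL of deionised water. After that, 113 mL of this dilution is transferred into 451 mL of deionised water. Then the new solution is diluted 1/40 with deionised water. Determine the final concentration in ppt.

3.15 ppt

Overall dilution factor = 100 × 14.99 × 4.991 × 40 = 2.99 × 10⁵.
944 ppb / 2.99 × 10⁵ = 3.15 × 10⁻³ ppb = 3.15 ppt.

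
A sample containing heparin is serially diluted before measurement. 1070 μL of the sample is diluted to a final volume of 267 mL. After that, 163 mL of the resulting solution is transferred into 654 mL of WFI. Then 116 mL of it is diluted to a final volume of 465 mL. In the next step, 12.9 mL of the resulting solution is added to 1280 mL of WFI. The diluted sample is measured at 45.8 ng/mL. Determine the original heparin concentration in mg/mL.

Overall dilution factor = 249.5 × 5.012 × 4.009 × 100.2 = 5.02 × 10⁵.
Original = 45.8 ng/mL × 5.02 × 10⁵ = 2.30 × 10⁷ ng/mL = 23.0 mg/mL.

23.0 mg/mL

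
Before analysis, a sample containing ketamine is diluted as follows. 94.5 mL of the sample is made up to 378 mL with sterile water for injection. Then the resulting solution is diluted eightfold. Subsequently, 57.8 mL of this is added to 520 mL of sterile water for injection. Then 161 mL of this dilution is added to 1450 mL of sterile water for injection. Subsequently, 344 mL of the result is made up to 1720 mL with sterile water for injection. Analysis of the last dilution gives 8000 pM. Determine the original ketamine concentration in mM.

0.128 mM

Overall dilution factor = 4 × 8 × 9.997 × 10.01 × 5 = 1.60 × 10⁴.
Original = 8000 pM × 1.60 × 10⁴ = 1.28 × 10⁸ pM = 0.128 mM.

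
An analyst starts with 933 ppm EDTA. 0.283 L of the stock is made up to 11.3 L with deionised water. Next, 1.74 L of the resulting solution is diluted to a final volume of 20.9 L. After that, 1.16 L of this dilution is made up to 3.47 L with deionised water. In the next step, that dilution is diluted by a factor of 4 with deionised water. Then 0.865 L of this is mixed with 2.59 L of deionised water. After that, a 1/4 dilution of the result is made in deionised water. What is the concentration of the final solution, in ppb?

Overall dilution factor = 39.93 × 12.01 × 2.991 × 4 × 3.994 × 4 = 9.17 × 10⁴.
933 ppm / 9.17 × 10⁴ = 0.0102 ppm = 10.2 ppb.

10.2 ppb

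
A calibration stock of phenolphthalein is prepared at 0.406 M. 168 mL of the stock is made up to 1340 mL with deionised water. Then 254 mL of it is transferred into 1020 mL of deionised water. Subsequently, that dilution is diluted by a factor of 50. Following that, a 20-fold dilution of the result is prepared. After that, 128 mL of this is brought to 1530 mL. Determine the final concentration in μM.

Overall dilution factor = 7.976 × 5.016 × 50 × 20 × 11.95 = 4.78 × 10⁵.
0.406 M / 4.78 × 10⁵ = 8.49 × 10⁻⁷ M = 0.849 μM.

0.849 μM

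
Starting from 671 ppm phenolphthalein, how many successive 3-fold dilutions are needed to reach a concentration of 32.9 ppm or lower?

3

Need 3ⁿ ≥ 20.4, so n ≥ log(20.4)/log(3) = 2.74.
Minimum whole steps: n = 3.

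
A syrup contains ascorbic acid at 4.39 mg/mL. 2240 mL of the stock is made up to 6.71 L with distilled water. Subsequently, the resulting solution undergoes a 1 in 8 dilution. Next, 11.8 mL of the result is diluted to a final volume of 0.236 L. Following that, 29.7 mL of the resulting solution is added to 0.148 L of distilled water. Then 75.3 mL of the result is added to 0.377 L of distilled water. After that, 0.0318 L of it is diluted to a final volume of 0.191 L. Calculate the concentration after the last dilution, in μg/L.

Overall dilution factor = 2.996 × 8 × 20 × 5.983 × 6.007 × 6.006 = 1.03 × 10⁵.
4.39 mg/mL / 1.03 × 10⁵ = 4.24 × 10⁻⁵ mg/mL = 42.4 μg/L.

42.4 μg/L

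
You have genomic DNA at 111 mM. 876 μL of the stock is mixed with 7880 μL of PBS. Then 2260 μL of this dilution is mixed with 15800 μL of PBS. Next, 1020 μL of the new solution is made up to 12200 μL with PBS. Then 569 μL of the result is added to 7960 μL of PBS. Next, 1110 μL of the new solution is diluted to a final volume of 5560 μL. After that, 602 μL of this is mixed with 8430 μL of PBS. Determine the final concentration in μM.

Overall dilution factor = 9.995 × 7.991 × 11.96 × 14.99 × 5.009 × 15.00 = 1.08 × 10⁶.
111 mM / 1.08 × 10⁶ = 1.03 × 10⁻⁴ mM = 0.103 μM.

0.103 μM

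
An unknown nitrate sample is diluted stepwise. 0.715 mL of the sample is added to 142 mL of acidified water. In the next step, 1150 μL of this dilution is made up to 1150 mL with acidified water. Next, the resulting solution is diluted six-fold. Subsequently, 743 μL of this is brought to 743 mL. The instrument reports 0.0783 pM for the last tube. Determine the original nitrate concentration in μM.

93.8 μM

Overall dilution factor = 199.6 × 1000 × 6 × 1000 = 1.20 × 10⁹.
Original = 0.0783 pM × 1.20 × 10⁹ = 9.38 × 10⁷ pM = 93.8 μM.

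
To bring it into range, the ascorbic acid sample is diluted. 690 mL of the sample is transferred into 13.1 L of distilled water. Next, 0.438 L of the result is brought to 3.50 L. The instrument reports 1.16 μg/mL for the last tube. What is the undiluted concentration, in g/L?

0.185 g/L

Overall dilution factor = 19.99 × 7.991 = 160.
Original = 1.16 μg/mL × 160 = 185 μg/mL = 0.185 g/L.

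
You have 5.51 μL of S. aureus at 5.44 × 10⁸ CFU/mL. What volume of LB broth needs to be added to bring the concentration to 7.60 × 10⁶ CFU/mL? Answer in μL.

V₂ = C₁V₁/C₂ = 5.44 × 10⁸ × 5.51 / 7.60 × 10⁶ = 394 μL.
Diluent to add = V₂ − V₁ = 394 − 5.51 = 389 μL.

389 μL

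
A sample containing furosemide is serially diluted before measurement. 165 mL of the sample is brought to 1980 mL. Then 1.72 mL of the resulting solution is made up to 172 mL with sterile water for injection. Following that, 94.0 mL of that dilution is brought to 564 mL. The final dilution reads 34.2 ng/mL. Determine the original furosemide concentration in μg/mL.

Overall dilution factor = 12 × 100 × 6 = 7200.
Original = 34.2 ng/mL × 7200 = 2.46 × 10⁵ ng/mL = 246 μg/mL.

246 μg/mL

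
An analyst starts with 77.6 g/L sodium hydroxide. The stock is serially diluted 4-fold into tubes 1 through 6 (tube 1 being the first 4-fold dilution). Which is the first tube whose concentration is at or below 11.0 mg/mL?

Tube n has concentration 77.6 g/L / 4ⁿ.
Need 4ⁿ ≥ 77.6 g/L / 11.0 mg/mL = 7.05, so n ≥ 1.41.
First such tube: n = 2.

tube 2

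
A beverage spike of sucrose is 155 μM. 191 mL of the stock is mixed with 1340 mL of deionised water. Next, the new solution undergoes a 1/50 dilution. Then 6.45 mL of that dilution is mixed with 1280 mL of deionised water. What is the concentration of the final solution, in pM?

Overall dilution factor = 8.016 × 50 × 199.4 = 7.99 × 10⁴.
155 μM / 7.99 × 10⁴ = 1.94 × 10⁻³ μM = 1940 pM.

1940 pM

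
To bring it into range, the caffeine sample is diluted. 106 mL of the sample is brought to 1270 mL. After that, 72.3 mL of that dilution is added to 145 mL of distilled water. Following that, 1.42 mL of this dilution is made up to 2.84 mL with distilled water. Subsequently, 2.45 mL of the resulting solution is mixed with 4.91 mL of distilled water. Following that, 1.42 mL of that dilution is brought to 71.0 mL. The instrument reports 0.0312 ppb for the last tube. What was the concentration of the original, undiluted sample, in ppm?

Overall dilution factor = 11.98 × 3.006 × 2 × 3.004 × 50 = 1.08 × 10⁴.
Original = 0.0312 ppb × 1.08 × 10⁴ = 338 ppb = 0.338 ppm.

0.338 ppm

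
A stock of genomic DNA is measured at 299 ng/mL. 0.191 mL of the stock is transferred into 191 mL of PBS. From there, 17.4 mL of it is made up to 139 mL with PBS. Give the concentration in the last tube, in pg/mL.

Overall dilution factor = 1001 × 7.989 = 7996.
299 ng/mL / 7996 = 0.0374 ng/mL = 37.4 pg/mL.

37.4 pg/mL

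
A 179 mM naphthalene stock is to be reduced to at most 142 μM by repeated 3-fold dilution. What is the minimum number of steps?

Need 3ⁿ ≥ 1261, so n ≥ log(1261)/log(3) = 6.50.
Minimum whole steps: n = 7.

7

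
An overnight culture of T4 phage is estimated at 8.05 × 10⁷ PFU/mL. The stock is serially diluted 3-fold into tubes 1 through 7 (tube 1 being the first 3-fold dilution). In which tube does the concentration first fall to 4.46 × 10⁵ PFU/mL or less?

Tube n has concentration 8.05 × 10⁷ PFU/mL / 3ⁿ.
Need 3ⁿ ≥ 8.05 × 10⁷ PFU/mL / 4.46 × 10⁵ PFU/mL = 180, so n ≥ 4.73.
First such tube: n = 5.

tube 5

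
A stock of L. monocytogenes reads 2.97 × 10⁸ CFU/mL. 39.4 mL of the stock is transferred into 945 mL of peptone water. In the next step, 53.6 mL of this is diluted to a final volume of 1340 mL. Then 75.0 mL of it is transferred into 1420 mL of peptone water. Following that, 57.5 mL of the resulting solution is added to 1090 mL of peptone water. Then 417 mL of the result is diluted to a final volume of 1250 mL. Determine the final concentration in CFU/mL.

Overall dilution factor = 24.98 × 25 × 19.93 × 19.96 × 2.998 = 7.45 × 10⁵.
2.97 × 10⁸ CFU/mL / 7.45 × 10⁵ = 399 CFU/mL.

399 CFU/mL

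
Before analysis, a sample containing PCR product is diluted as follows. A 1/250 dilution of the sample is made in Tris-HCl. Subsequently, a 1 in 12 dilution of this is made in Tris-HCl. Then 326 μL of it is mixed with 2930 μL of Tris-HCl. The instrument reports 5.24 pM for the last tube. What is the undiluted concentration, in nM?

157 nM

Overall dilution factor = 250 × 12 × 9.988 = 3.00 × 10⁴.
Original = 5.24 pM × 3.00 × 10⁴ = 1.57 × 10⁵ pM = 157 nM.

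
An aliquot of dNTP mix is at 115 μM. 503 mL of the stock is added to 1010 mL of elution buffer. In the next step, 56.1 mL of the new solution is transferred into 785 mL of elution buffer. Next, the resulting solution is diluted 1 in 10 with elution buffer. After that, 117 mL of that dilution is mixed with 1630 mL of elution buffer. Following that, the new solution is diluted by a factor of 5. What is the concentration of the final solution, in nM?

3.42 nM

Overall dilution factor = 3.008 × 14.99 × 10 × 14.93 × 5 = 3.37 × 10⁴.
115 μM / 3.37 × 10⁴ = 3.42 × 10⁻³ μM = 3.42 nM.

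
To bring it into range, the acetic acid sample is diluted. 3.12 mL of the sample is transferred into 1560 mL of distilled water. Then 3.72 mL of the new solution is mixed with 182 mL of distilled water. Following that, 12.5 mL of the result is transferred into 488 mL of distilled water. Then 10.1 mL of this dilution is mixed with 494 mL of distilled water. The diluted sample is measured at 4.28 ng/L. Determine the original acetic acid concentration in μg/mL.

Overall dilution factor = 501 × 49.92 × 40.04 × 49.91 = 5.00 × 10⁷.
Original = 4.28 ng/L × 5.00 × 10⁷ = 2.14 × 10⁸ ng/L = 214 μg/mL.

214 μg/mL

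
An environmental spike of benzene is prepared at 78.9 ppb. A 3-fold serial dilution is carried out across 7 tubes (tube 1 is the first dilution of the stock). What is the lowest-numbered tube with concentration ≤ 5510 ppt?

Tube n has concentration 78.9 ppb / 3ⁿ.
Need 3ⁿ ≥ 78.9 ppb / 5510 ppt = 14.3, so n ≥ 2.42.
First such tube: n = 3.

tube 3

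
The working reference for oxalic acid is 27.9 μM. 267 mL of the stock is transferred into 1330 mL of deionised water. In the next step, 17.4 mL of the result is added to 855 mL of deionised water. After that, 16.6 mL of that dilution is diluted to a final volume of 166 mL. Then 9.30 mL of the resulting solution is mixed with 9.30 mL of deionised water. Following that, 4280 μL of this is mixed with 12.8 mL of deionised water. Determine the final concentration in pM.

1170 pM

Overall dilution factor = 5.981 × 50.14 × 10 × 2 × 3.991 = 2.39 × 10⁴.
27.9 μM / 2.39 × 10⁴ = 1.17 × 10⁻³ μM = 1170 pM.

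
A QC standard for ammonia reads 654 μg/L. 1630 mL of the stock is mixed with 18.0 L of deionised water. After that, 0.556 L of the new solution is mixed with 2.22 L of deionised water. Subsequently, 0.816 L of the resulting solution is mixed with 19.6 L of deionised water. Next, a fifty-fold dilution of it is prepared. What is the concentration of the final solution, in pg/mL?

8.69 pg/mL

Overall dilution factor = 12.04 × 4.993 × 25.02 × 50 = 7.52 × 10⁴.
654 μg/L / 7.52 × 10⁴ = 8.69 × 10⁻³ μg/L = 8.69 pg/mL.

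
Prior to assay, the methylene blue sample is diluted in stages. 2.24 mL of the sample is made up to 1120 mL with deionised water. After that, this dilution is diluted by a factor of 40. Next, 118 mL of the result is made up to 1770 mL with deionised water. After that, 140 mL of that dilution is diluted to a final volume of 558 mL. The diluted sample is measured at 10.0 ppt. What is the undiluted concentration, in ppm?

Overall dilution factor = 500 × 40 × 15 × 3.986 = 1.20 × 10⁶.
Original = 10.0 ppt × 1.20 × 10⁶ = 1.20 × 10⁷ ppt = 12.0 ppm.

12.0 ppm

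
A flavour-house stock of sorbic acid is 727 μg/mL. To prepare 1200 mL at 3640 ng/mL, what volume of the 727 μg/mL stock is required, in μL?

3640 ng/mL = 3.64 μg/mL.
V₁ = C₂V₂/C₁ = 3.64 × 1200 / 727 = 6.01 mL = 6010 μL.

6010 μL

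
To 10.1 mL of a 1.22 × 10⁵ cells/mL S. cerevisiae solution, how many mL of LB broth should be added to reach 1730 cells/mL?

702 mL

V₂ = C₁V₁/C₂ = 1.22 × 10⁵ × 10.1 / 1730 = 712 mL.
Diluent to add = V₂ − V₁ = 712 − 10.1 = 702 mL.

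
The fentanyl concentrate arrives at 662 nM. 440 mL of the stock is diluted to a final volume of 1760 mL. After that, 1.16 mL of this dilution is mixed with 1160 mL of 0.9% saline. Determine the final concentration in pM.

Overall dilution factor = 4 × 1001 = 4004.
662 nM / 4004 = 0.165 nM = 165 pM.

165 pM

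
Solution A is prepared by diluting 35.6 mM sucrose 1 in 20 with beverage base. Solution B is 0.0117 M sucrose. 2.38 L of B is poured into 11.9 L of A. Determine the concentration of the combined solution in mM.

C_A = 35.6 mM / 20 = 1.78 mM.
C_B = 0.0117 M = 11.7 mM.
C_mix = (C_A·V_A + C_B·V_B)/(V_A + V_B) = (1.78×11.9 + 11.7×2.38) / 14.28 = 3.43 mM.

3.43 mM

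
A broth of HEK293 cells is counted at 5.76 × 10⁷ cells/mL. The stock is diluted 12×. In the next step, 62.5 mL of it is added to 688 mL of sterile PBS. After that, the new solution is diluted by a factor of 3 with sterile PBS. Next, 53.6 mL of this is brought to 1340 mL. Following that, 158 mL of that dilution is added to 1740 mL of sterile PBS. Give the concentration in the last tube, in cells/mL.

444 cells/mL

Overall dilution factor = 12 × 12.01 × 3 × 25 × 12.01 = 1.30 × 10⁵.
5.76 × 10⁷ cells/mL / 1.30 × 10⁵ = 444 cells/mL.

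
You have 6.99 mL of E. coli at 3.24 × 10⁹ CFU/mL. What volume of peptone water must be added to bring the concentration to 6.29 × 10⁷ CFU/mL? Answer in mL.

353 mL

V₂ = C₁V₁/C₂ = 3.24 × 10⁹ × 6.99 / 6.29 × 10⁷ = 360 mL.
Diluent to add = V₂ − V₁ = 360 − 6.99 = 353 mL.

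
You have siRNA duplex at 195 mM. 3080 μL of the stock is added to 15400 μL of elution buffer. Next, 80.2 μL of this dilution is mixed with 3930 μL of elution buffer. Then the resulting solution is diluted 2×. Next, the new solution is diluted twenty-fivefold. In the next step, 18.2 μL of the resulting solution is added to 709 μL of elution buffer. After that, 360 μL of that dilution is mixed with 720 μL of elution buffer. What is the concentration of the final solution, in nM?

108 nM

Overall dilution factor = 6 × 50.00 × 2 × 25 × 39.96 × 3 = 1.80 × 10⁶.
195 mM / 1.80 × 10⁶ = 1.08 × 10⁻⁴ mM = 108 nM.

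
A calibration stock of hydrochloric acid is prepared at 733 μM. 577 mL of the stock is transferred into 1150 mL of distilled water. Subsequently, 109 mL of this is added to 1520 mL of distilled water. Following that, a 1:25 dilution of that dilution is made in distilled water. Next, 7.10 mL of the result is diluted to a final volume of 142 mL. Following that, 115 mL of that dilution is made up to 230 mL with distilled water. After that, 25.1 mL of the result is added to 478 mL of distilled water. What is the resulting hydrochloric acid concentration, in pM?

818 pM

Overall dilution factor = 2.993 × 14.94 × 25 × 20 × 2 × 20.04 = 8.97 × 10⁵.
733 μM / 8.97 × 10⁵ = 8.18 × 10⁻⁴ μM = 818 pM.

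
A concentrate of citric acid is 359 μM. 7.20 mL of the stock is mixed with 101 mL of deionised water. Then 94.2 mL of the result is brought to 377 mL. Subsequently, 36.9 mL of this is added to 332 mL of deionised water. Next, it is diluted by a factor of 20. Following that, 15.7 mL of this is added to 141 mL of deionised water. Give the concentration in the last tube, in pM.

2990 pM

Overall dilution factor = 15.03 × 4.002 × 9.997 × 20 × 9.981 = 1.20 × 10⁵.
359 μM / 1.20 × 10⁵ = 2.99 × 10⁻³ μM = 2990 pM.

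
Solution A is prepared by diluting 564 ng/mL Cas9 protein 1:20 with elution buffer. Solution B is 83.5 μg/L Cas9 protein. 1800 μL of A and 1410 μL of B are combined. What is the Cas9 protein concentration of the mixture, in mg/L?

C_A = 564 ng/mL / 20 = 28.2 ng/mL.
C_B = 83.5 μg/L = 83.5 ng/mL.
C_mix = (C_A·V_A + C_B·V_B)/(V_A + V_B) = (28.2×1800 + 83.5×1410) / 3210 = 52.5 ng/mL = 0.0525 mg/L.

0.0525 mg/L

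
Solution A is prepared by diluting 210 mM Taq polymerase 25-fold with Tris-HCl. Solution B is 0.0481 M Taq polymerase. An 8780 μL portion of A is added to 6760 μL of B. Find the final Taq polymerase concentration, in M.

C_A = 210 mM / 25 = 8.40 mM.
C_B = 0.0481 M = 48.1 mM.
C_mix = (C_A·V_A + C_B·V_B)/(V_A + V_B) = (8.40×8780 + 48.1×6760) / 15540 = 25.7 mM = 0.0257 M.

0.0257 M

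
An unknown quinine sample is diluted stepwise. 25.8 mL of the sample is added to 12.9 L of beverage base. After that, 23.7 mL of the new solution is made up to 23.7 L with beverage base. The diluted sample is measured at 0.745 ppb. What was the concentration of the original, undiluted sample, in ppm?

Overall dilution factor = 501 × 1000 = 5.01 × 10⁵.
Original = 0.745 ppb × 5.01 × 10⁵ = 3.73 × 10⁵ ppb = 373 ppm.

373 ppm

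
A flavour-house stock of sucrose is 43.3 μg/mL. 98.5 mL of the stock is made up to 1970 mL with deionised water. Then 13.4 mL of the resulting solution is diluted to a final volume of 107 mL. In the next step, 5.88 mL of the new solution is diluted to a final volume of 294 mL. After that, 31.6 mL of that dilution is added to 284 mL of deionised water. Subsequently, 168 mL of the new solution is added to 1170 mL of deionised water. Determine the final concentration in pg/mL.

Overall dilution factor = 20 × 7.985 × 50 × 9.987 × 7.964 = 6.35 × 10⁵.
43.3 μg/mL / 6.35 × 10⁵ = 6.82 × 10⁻⁵ μg/mL = 68.2 pg/mL.

68.2 pg/mL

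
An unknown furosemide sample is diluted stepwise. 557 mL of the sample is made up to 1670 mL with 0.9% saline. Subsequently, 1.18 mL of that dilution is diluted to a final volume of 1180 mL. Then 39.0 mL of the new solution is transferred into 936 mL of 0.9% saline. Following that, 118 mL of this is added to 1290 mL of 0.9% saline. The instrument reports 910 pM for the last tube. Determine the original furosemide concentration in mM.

0.814 mM

Overall dilution factor = 2.998 × 1000 × 25 × 11.93 = 8.94 × 10⁵.
Original = 910 pM × 8.94 × 10⁵ = 8.14 × 10⁸ pM = 0.814 mM.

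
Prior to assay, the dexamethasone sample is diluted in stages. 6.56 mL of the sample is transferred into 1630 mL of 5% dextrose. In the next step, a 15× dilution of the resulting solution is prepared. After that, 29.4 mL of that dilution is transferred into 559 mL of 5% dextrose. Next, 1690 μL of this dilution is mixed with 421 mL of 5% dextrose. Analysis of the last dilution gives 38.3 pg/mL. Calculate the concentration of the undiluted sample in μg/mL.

Overall dilution factor = 249.5 × 15 × 20.01 × 250.1 = 1.87 × 10⁷.
Original = 38.3 pg/mL × 1.87 × 10⁷ = 7.17 × 10⁸ pg/mL = 717 μg/mL.

717 μg/mL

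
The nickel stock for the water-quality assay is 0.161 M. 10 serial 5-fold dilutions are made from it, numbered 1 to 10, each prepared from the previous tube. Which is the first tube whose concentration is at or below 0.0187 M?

Tube n has concentration 0.161 M / 5ⁿ.
Need 5ⁿ ≥ 0.161 M / 0.0187 M = 8.61, so n ≥ 1.34.
First such tube: n = 2.

tube 2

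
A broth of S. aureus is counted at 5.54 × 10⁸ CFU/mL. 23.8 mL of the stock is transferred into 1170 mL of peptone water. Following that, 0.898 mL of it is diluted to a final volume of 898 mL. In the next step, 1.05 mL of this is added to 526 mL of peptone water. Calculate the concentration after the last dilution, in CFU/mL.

Overall dilution factor = 50.16 × 1000 × 502.0 = 2.52 × 10⁷.
5.54 × 10⁸ CFU/mL / 2.52 × 10⁷ = 22.0 CFU/mL.

22.0 CFU/mL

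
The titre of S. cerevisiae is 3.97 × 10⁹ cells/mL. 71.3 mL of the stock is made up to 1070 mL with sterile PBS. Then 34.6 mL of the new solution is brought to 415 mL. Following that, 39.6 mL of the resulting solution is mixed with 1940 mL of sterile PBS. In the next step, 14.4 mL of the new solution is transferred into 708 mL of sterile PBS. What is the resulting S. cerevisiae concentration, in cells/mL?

Overall dilution factor = 15.01 × 11.99 × 49.99 × 50.17 = 4.51 × 10⁵.
3.97 × 10⁹ cells/mL / 4.51 × 10⁵ = 8790 cells/mL.

8790 cells/mL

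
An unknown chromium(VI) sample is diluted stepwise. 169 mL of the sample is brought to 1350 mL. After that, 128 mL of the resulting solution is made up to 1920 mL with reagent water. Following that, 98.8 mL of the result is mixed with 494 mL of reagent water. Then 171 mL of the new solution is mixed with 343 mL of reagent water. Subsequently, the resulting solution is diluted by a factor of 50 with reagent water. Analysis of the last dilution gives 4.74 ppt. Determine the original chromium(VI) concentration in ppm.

0.512 ppm

Overall dilution factor = 7.988 × 15 × 6 × 3.006 × 50 = 1.08 × 10⁵.
Original = 4.74 ppt × 1.08 × 10⁵ = 5.12 × 10⁵ ppt = 0.512 ppm.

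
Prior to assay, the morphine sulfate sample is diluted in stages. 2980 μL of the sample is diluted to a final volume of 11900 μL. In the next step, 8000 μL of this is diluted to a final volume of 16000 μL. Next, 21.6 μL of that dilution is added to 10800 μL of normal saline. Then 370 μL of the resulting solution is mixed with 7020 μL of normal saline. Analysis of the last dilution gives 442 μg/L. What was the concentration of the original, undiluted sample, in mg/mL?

Overall dilution factor = 3.993 × 2 × 501 × 19.97 = 7.99 × 10⁴.
Original = 442 μg/L × 7.99 × 10⁴ = 3.53 × 10⁷ μg/L = 35.3 mg/mL.

35.3 mg/mL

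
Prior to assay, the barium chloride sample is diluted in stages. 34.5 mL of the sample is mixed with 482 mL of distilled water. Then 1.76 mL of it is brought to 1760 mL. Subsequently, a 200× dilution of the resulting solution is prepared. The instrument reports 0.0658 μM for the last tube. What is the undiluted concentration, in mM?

Overall dilution factor = 14.97 × 1000 × 200 = 2.99 × 10⁶.
Original = 0.0658 μM × 2.99 × 10⁶ = 1.97 × 10⁵ μM = 197 mM.

197 mM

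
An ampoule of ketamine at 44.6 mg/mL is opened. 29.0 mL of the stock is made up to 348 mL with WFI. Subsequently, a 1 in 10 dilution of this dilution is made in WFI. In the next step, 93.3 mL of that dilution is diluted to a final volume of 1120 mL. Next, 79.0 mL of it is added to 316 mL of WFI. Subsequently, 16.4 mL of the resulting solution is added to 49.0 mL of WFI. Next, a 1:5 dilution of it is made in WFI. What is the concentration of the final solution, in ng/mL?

Overall dilution factor = 12 × 10 × 12.00 × 5 × 3.988 × 5 = 1.44 × 10⁵.
44.6 mg/mL / 1.44 × 10⁵ = 3.11 × 10⁻⁴ mg/mL = 311 ng/mL.

311 ng/mL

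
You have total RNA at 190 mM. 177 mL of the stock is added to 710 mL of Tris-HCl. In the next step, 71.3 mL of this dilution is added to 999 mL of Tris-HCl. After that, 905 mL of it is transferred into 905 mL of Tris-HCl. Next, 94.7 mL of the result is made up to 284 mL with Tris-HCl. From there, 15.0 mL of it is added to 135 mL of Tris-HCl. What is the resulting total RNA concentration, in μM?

Overall dilution factor = 5.011 × 15.01 × 2 × 2.999 × 10 = 4512.
190 mM / 4512 = 0.0421 mM = 42.1 μM.

42.1 μM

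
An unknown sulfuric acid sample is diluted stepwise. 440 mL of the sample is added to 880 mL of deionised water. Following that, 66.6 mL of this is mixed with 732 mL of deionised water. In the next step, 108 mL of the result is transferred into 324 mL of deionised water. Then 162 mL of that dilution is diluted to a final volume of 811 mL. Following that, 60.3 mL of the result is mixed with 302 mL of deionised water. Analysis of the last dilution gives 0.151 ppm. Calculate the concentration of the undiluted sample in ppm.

654 ppm

Overall dilution factor = 3 × 11.99 × 4 × 5.006 × 6.008 = 4328.
Original = 0.151 ppm × 4328 = 654 ppm.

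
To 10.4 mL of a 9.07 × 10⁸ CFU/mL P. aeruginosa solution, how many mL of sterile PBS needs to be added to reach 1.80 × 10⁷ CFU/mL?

514 mL

V₂ = C₁V₁/C₂ = 9.07 × 10⁸ × 10.4 / 1.80 × 10⁷ = 524 mL.
Diluent to add = V₂ − V₁ = 524 − 10.4 = 514 mL.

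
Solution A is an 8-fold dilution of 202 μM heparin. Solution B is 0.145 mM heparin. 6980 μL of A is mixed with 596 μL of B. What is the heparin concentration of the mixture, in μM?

C_A = 202 μM / 8 = 25.2 μM.
C_B = 0.145 mM = 145 μM.
C_mix = (C_A·V_A + C_B·V_B)/(V_A + V_B) = (25.2×6980 + 145×596) / 7576 = 34.7 μM.

34.7 μM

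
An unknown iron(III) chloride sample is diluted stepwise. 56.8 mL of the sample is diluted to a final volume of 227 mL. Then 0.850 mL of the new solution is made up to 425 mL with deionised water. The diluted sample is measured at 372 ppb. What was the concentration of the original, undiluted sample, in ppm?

Overall dilution factor = 3.996 × 500 = 1998.
Original = 372 ppb × 1998 = 7.43 × 10⁵ ppb = 743 ppm.

743 ppm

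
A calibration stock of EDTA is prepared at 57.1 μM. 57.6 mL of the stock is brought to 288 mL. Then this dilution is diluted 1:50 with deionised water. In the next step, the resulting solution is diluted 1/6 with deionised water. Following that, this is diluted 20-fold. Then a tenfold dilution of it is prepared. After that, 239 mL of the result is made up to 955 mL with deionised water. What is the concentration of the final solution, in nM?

Overall dilution factor = 5 × 50 × 6 × 20 × 10 × 3.996 = 1.20 × 10⁶.
57.1 μM / 1.20 × 10⁶ = 4.76 × 10⁻⁵ μM = 0.0476 nM.

0.0476 nM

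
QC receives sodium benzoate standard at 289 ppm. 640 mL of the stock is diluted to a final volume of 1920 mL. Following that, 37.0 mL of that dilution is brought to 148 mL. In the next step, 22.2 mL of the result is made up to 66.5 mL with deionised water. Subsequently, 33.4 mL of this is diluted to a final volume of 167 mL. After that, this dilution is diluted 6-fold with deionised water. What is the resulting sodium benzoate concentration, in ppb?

Overall dilution factor = 3 × 4 × 2.995 × 5 × 6 = 1078.
289 ppm / 1078 = 0.268 ppm = 268 ppb.

268 ppb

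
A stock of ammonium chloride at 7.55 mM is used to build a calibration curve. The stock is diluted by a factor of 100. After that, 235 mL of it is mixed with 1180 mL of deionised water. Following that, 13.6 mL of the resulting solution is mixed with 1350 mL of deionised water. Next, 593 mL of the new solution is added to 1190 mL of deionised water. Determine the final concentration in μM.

Overall dilution factor = 100 × 6.021 × 100.3 × 3.007 = 1.82 × 10⁵.
7.55 mM / 1.82 × 10⁵ = 4.16 × 10⁻⁵ mM = 0.0416 μM.

0.0416 μM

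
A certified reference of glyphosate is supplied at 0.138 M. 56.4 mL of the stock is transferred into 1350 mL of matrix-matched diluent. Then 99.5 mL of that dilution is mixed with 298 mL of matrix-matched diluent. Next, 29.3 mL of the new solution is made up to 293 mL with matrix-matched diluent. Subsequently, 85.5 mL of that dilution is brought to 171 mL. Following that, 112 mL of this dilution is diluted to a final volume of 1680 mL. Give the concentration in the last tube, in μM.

Overall dilution factor = 24.94 × 3.995 × 10 × 2 × 15 = 2.99 × 10⁴.
0.138 M / 2.99 × 10⁴ = 4.62 × 10⁻⁶ M = 4.62 μM.

4.62 μM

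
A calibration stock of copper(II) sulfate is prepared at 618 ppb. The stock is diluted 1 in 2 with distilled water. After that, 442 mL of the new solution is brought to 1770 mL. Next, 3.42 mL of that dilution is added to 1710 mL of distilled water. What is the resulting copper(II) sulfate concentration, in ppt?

Overall dilution factor = 2 × 4.005 × 501 = 4013.
618 ppb / 4013 = 0.154 ppb = 154 ppt.

154 ppt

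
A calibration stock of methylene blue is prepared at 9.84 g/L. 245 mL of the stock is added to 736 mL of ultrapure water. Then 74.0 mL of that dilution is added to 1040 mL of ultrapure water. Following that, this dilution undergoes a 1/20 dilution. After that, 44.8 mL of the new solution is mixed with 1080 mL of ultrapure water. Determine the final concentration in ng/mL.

Overall dilution factor = 4.004 × 15.05 × 20 × 25.11 = 3.03 × 10⁴.
9.84 g/L / 3.03 × 10⁴ = 3.25 × 10⁻⁴ g/L = 325 ng/mL.

325 ng/mL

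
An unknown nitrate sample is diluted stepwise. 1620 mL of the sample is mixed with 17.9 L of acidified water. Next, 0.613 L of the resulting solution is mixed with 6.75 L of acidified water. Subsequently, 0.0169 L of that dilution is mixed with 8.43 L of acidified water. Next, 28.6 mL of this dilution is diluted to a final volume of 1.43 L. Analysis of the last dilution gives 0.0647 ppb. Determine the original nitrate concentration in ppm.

234 ppm

Overall dilution factor = 12.05 × 12.01 × 499.8 × 50 = 3.62 × 10⁶.
Original = 0.0647 ppb × 3.62 × 10⁶ = 2.34 × 10⁵ ppb = 234 ppm.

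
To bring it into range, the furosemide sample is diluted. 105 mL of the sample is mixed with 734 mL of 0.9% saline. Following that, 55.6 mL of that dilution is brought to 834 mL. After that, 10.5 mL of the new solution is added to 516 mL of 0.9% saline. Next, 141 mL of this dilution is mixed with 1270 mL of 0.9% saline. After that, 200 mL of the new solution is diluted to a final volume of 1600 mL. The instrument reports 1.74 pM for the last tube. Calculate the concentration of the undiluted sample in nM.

Overall dilution factor = 7.990 × 15 × 50.14 × 10.01 × 8 = 4.81 × 10⁵.
Original = 1.74 pM × 4.81 × 10⁵ = 8.37 × 10⁵ pM = 837 nM.

837 nM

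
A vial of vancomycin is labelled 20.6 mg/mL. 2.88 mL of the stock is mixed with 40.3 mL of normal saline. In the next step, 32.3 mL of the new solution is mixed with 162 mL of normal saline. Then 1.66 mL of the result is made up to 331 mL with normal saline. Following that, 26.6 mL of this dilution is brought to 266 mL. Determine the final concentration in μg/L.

Overall dilution factor = 14.99 × 6.015 × 199.4 × 10 = 1.80 × 10⁵.
20.6 mg/mL / 1.80 × 10⁵ = 1.15 × 10⁻⁴ mg/mL = 115 μg/L.

115 μg/L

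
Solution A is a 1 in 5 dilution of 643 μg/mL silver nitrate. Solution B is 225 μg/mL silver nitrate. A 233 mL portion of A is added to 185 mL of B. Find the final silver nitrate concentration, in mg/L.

C_A = 643 μg/mL / 5 = 129 μg/mL.
C_mix = (C_A·V_A + C_B·V_B)/(V_A + V_B) = (129×233 + 225×185) / 418.0 = 171 μg/mL = 171 mg/L.

171 mg/L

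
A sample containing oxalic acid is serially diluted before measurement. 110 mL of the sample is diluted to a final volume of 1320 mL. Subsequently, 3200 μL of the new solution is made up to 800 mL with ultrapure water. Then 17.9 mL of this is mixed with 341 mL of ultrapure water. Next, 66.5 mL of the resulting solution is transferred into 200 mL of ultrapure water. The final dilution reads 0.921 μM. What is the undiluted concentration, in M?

Overall dilution factor = 12 × 250 × 20.05 × 4.008 = 2.41 × 10⁵.
Original = 0.921 μM × 2.41 × 10⁵ = 2.22 × 10⁵ μM = 0.222 M.

0.222 M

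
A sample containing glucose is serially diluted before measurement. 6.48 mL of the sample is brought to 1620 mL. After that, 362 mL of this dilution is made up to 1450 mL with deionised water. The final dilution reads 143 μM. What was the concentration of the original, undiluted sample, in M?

Overall dilution factor = 250 × 4.006 = 1001.
Original = 143 μM × 1001 = 1.43 × 10⁵ μM = 0.143 M.

0.143 M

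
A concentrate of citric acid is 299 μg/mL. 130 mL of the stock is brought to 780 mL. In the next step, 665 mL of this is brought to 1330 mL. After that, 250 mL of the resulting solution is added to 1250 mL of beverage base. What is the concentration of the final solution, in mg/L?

Overall dilution factor = 6 × 2 × 6 = 72.0.
299 μg/mL / 72.0 = 4.15 μg/mL = 4.15 mg/L.

4.15 mg/L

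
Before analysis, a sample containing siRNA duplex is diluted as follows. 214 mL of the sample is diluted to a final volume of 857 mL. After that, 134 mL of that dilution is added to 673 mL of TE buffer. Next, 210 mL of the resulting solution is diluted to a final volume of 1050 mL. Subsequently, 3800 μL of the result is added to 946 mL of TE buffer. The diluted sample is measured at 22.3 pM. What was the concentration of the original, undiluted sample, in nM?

672 nM

Overall dilution factor = 4.005 × 6.022 × 5 × 249.9 = 3.01 × 10⁴.
Original = 22.3 pM × 3.01 × 10⁴ = 6.72 × 10⁵ pM = 672 nM.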